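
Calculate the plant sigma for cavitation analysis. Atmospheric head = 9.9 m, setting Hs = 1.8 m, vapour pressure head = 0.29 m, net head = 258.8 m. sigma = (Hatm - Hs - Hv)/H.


sigma = (9.9 - 1.8 - 0.29) / 258.8 = 0.0302


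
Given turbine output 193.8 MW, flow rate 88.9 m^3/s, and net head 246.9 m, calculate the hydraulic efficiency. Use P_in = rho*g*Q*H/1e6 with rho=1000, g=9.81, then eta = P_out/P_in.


P_in = 1000 * 9.81 * 88.9 * 246.9 / 1e6 = 215.3237 MW
eta = 193.8 / 215.3237 = 0.9000


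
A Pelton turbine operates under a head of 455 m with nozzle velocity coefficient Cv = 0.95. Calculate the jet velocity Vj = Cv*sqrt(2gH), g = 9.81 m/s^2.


Vj = 0.95 * sqrt(2*9.81*455) = 89.7592 m/s


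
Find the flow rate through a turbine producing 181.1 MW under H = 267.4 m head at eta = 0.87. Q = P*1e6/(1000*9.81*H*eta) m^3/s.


Q = 181.1 * 1e6 / (1000 * 9.81 * 267.4 * 0.87) = 79.3540 m^3/s


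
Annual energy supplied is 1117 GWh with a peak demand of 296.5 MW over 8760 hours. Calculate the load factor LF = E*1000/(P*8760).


LF = 1117 * 1000 / (296.5 * 8760) = 0.4301


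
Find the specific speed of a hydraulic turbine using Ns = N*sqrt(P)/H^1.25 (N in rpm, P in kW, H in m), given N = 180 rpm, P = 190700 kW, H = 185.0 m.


Ns = 180 * 190700^0.5 / 185.0^1.25 = 115.2081


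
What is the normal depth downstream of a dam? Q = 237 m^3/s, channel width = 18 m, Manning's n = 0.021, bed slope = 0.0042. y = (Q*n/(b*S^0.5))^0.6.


y = (237 * 0.021 / (18 * 0.0042^0.5))^0.6 = 2.3880 m


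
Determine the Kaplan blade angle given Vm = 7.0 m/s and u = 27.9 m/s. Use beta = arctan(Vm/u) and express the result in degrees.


beta = arctan(7.0 / 27.9) = 14.0846 degrees


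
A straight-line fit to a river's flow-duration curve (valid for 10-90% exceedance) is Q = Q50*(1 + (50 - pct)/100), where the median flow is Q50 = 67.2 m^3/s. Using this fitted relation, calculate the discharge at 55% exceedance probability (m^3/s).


Q = 67.2 * (1 + (50 - 55)/100) = 63.8400 m^3/s


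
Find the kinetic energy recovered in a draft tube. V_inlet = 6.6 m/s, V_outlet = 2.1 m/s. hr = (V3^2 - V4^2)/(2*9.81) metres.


hr = (6.6^2 - 2.1^2) / (2*9.81) = 1.9954 m


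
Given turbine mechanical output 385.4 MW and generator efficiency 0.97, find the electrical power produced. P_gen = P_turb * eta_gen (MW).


P_gen = 385.4 * 0.97 = 373.8380 MW


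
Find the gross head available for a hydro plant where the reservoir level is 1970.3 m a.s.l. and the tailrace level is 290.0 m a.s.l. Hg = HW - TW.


Hg = 1970.3 - 290.0 = 1680.3000 m


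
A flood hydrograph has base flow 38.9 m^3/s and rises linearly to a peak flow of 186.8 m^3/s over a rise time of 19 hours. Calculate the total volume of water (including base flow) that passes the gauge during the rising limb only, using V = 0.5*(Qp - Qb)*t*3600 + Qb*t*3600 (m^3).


V = 0.5*(186.8 - 38.9)*19*3600 + 38.9*19*3600 = 7.7189e+06 m^3


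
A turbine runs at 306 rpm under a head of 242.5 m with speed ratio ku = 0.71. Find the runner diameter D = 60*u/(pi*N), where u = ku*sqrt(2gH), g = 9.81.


u = 0.71 * sqrt(2*9.81*242.5) = 48.9738 m/s
D = 60 * 48.9738 / (pi * 306) = 3.0566 m


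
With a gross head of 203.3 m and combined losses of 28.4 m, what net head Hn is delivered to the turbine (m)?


Hn = 203.3 - 28.4 = 174.9000 m


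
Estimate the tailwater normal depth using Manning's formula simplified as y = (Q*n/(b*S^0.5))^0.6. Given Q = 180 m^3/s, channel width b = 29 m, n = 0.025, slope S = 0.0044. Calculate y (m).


y = (180 * 0.025 / (29 * 0.0044^0.5))^0.6 = 1.6651 m


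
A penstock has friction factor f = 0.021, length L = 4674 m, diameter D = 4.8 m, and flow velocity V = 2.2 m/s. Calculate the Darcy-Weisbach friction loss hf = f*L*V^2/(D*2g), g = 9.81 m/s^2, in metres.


hf = 0.021 * 4674 * 2.2^2 / (4.8 * 2 * 9.81) = 5.0444 m


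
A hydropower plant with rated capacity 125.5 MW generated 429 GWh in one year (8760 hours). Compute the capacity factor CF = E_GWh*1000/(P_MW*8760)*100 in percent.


CF = 429 * 1000 / (125.5 * 8760) * 100 = 39.0220 %


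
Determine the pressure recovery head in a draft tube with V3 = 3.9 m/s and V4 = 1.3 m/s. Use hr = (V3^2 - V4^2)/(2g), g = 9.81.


hr = (3.9^2 - 1.3^2) / (2*9.81) = 0.6891 m


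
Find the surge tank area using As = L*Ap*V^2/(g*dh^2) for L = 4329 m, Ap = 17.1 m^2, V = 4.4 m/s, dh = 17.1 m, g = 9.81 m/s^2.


As = 4329 * 17.1 * 4.4^2 / (9.81 * 17.1^2) = 499.6062 m^2


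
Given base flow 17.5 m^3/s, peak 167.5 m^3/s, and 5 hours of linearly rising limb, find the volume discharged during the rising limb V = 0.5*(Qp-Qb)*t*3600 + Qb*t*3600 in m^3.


V = 0.5*(167.5 - 17.5)*5*3600 + 17.5*5*3600 = 1.6650e+06 m^3


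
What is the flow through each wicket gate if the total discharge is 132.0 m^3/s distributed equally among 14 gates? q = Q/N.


q = 132.0 / 14 = 9.4286 m^3/s


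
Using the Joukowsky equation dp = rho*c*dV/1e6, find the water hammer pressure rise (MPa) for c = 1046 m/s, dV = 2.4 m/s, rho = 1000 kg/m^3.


dp = 1000 * 1046 * 2.4 / 1e6 = 2.5104 MPa


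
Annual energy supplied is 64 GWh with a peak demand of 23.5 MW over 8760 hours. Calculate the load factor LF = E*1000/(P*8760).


LF = 64 * 1000 / (23.5 * 8760) = 0.3109


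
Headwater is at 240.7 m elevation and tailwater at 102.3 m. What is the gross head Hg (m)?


Hg = 240.7 - 102.3 = 138.4000 m


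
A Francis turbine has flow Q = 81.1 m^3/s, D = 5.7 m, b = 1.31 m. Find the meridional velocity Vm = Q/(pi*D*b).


Vm = 81.1 / (pi * 5.7 * 1.31) = 3.4572 m/s


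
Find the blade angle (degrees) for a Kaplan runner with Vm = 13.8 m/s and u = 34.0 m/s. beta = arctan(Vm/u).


beta = arctan(13.8 / 34.0) = 22.0914 degrees


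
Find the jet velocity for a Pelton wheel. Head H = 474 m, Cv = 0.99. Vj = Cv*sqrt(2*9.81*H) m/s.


Vj = 0.99 * sqrt(2*9.81*474) = 95.4715 m/s


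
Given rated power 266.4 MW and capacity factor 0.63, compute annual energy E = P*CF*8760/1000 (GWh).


E = 266.4 * 0.63 * 8760 / 1000 = 1470.2083 GWh


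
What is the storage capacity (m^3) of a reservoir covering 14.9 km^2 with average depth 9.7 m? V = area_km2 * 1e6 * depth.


V = 14.9 * 1e6 * 9.7 = 1.4453e+08 m^3


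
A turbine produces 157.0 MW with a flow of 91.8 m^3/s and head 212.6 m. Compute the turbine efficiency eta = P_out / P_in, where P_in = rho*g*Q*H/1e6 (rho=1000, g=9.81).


P_in = 1000 * 9.81 * 91.8 * 212.6 / 1e6 = 191.4586 MW
eta = 157.0 / 191.4586 = 0.8200


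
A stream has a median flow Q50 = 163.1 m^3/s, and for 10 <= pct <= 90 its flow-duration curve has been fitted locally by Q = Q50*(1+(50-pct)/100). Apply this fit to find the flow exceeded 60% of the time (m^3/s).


Q = 163.1 * (1 + (50 - 60)/100) = 146.7900 m^3/s


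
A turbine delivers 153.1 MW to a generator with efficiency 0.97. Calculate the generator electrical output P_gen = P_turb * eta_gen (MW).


P_gen = 153.1 * 0.97 = 148.5070 MW


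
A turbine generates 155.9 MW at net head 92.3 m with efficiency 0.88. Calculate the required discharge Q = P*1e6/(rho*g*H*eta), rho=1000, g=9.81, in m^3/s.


Q = 155.9 * 1e6 / (1000 * 9.81 * 92.3 * 0.88) = 195.6558 m^3/s


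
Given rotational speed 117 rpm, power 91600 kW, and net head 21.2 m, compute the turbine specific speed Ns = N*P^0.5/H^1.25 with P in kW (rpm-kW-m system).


Ns = 117 * 91600^0.5 / 21.2^1.25 = 778.4196


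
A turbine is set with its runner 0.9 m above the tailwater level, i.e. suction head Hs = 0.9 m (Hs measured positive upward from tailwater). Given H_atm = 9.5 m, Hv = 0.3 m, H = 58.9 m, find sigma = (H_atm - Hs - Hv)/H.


sigma = (9.5 - 0.9 - 0.3) / 58.9 = 0.1409


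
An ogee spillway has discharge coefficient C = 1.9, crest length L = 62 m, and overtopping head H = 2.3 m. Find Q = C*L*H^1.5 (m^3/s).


Q = 1.9 * 62 * 2.3^1.5 = 410.9009 m^3/s


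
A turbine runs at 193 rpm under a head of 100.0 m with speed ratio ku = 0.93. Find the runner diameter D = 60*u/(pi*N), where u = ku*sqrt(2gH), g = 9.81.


u = 0.93 * sqrt(2*9.81*100.0) = 41.1939 m/s
D = 60 * 41.1939 / (pi * 193) = 4.0764 m


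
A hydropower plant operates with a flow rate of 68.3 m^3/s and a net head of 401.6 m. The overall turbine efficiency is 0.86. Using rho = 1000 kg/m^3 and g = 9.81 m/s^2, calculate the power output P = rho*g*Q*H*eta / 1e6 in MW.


P = 1000 * 9.81 * 68.3 * 401.6 * 0.86 / 1e6 = 231.4099 MW


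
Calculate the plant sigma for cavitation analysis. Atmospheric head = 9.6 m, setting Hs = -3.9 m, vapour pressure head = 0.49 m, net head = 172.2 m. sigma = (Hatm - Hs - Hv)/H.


sigma = (9.6 - (-3.9) - 0.49) / 172.2 = 0.0756


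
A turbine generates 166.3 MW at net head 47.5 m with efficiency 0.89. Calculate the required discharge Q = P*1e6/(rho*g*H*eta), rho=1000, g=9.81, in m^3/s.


Q = 166.3 * 1e6 / (1000 * 9.81 * 47.5 * 0.89) = 400.9956 m^3/s


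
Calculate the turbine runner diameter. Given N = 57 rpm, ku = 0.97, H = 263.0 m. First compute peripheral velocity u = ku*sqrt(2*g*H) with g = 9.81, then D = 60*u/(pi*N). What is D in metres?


u = 0.97 * sqrt(2*9.81*263.0) = 69.6786 m/s
D = 60 * 69.6786 / (pi * 57) = 23.3467 m


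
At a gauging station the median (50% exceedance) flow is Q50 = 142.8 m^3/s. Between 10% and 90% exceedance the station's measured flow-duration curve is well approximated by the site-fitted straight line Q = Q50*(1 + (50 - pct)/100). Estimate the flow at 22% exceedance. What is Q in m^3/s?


Q = 142.8 * (1 + (50 - 22)/100) = 182.7840 m^3/s


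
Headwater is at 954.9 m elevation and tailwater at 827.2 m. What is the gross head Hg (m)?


Hg = 954.9 - 827.2 = 127.7000 m


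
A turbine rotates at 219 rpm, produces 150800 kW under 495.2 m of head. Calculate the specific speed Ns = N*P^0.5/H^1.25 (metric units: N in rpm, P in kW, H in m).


Ns = 219 * 150800^0.5 / 495.2^1.25 = 36.4057


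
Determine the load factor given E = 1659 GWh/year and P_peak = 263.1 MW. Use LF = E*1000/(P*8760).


LF = 1659 * 1000 / (263.1 * 8760) = 0.7198


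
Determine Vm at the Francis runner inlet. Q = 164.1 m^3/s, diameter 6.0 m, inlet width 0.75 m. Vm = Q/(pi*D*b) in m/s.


Vm = 164.1 / (pi * 6.0 * 0.75) = 11.6077 m/s


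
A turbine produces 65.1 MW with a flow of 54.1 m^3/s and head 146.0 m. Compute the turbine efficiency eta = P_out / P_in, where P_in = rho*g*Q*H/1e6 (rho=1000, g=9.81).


P_in = 1000 * 9.81 * 54.1 * 146.0 / 1e6 = 77.4853 MW
eta = 65.1 / 77.4853 = 0.8402


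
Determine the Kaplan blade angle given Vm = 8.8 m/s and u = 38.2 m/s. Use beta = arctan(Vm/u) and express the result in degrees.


beta = arctan(8.8 / 38.2) = 12.9727 degrees


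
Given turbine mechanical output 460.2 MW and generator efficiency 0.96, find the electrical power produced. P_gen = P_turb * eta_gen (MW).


P_gen = 460.2 * 0.96 = 441.7920 MW


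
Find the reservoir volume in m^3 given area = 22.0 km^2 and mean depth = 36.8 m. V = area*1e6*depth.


V = 22.0 * 1e6 * 36.8 = 8.0960e+08 m^3


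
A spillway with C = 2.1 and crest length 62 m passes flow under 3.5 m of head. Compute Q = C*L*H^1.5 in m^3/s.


Q = 2.1 * 62 * 3.5^1.5 = 852.5366 m^3/s


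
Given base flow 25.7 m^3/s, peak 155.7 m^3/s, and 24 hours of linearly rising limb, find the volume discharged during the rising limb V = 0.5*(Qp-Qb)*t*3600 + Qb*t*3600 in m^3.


V = 0.5*(155.7 - 25.7)*24*3600 + 25.7*24*3600 = 7.8365e+06 m^3


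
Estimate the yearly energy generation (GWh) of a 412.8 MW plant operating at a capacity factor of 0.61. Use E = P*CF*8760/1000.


E = 412.8 * 0.61 * 8760 / 1000 = 2205.8381 GWh


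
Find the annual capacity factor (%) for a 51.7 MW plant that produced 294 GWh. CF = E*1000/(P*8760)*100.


CF = 294 * 1000 / (51.7 * 8760) * 100 = 64.9161 %


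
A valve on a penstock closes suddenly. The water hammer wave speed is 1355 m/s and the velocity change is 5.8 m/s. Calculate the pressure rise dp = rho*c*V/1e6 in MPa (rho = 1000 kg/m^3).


dp = 1000 * 1355 * 5.8 / 1e6 = 7.8590 MPa


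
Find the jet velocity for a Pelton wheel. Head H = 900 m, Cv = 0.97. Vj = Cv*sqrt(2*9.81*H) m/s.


Vj = 0.97 * sqrt(2*9.81*900) = 128.8969 m/s


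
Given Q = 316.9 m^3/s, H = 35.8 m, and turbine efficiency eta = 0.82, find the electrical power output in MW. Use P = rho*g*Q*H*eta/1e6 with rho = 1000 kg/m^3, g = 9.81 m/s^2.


P = 1000 * 9.81 * 316.9 * 35.8 * 0.82 / 1e6 = 91.2616 MW


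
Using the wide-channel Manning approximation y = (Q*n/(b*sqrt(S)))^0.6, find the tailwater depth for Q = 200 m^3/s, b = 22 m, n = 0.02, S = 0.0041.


y = (200 * 0.02 / (22 * 0.0041^0.5))^0.6 = 1.8705 m


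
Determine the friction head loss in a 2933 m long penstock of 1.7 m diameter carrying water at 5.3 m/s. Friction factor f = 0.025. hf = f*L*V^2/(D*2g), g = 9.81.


hf = 0.025 * 2933 * 5.3^2 / (1.7 * 2 * 9.81) = 61.7527 m


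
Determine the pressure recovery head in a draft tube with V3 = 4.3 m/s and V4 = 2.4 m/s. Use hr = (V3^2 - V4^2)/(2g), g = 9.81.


hr = (4.3^2 - 2.4^2) / (2*9.81) = 0.6488 m


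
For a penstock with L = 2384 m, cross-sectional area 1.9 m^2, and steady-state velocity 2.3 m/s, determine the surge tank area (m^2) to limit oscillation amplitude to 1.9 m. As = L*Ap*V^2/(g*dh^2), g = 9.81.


As = 2384 * 1.9 * 2.3^2 / (9.81 * 1.9^2) = 676.6114 m^2


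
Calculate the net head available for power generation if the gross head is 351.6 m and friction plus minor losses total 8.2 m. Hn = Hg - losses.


Hn = 351.6 - 8.2 = 343.4000 m


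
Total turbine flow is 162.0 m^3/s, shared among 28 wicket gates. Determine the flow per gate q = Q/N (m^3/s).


q = 162.0 / 28 = 5.7857 m^3/s


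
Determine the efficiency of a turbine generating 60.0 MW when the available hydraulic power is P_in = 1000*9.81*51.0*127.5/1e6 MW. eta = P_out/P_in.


P_in = 1000 * 9.81 * 51.0 * 127.5 / 1e6 = 63.7895 MW
eta = 60.0 / 63.7895 = 0.9406


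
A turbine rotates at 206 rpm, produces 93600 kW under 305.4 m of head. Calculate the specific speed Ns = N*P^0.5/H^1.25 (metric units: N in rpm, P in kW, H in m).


Ns = 206 * 93600^0.5 / 305.4^1.25 = 49.3650


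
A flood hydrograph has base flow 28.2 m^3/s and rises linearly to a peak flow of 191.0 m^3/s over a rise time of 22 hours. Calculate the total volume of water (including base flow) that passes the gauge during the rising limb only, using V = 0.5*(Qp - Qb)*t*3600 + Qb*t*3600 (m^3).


V = 0.5*(191.0 - 28.2)*22*3600 + 28.2*22*3600 = 8.6803e+06 m^3


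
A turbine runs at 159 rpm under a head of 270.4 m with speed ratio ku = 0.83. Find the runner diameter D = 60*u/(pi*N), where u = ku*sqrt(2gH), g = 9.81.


u = 0.83 * sqrt(2*9.81*270.4) = 60.4548 m/s
D = 60 * 60.4548 / (pi * 159) = 7.2616 m


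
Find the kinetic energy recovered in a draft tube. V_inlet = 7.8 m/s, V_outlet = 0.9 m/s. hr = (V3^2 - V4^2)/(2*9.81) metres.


hr = (7.8^2 - 0.9^2) / (2*9.81) = 3.0596 m


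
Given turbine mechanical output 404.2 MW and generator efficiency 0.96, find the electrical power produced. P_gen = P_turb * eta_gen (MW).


P_gen = 404.2 * 0.96 = 388.0320 MW


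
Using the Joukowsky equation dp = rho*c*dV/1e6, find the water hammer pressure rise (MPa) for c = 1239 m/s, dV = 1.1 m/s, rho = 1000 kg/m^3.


dp = 1000 * 1239 * 1.1 / 1e6 = 1.3629 MPa


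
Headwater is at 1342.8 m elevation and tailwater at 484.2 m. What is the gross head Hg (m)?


Hg = 1342.8 - 484.2 = 858.6000 m


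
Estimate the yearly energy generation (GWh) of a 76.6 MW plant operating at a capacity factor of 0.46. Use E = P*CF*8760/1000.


E = 76.6 * 0.46 * 8760 / 1000 = 308.6674 GWh


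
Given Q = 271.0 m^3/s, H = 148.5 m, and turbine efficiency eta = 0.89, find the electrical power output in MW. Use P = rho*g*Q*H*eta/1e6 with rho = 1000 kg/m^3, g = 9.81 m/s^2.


P = 1000 * 9.81 * 271.0 * 148.5 * 0.89 / 1e6 = 351.3620 MW


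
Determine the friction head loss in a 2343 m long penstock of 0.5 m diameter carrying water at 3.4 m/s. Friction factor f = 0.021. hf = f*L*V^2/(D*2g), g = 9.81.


hf = 0.021 * 2343 * 3.4^2 / (0.5 * 2 * 9.81) = 57.9803 m


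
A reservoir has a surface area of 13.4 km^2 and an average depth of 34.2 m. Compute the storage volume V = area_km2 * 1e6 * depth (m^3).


V = 13.4 * 1e6 * 34.2 = 4.5828e+08 m^3


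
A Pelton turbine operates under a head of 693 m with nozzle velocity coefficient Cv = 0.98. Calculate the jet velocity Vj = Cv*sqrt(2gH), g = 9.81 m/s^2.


Vj = 0.98 * sqrt(2*9.81*693) = 114.2726 m/s


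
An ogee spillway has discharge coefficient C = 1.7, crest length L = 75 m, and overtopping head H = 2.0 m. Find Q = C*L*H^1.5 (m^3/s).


Q = 1.7 * 75 * 2.0^1.5 = 360.6245 m^3/s


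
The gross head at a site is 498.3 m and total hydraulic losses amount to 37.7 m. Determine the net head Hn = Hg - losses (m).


Hn = 498.3 - 37.7 = 460.6000 m


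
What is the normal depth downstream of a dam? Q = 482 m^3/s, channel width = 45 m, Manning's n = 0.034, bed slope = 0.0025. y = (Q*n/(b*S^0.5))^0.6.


y = (482 * 0.034 / (45 * 0.0025^0.5))^0.6 = 3.2916 m


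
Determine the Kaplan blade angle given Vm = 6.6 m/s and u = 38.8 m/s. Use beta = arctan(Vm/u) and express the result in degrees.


beta = arctan(6.6 / 38.8) = 9.6538 degrees


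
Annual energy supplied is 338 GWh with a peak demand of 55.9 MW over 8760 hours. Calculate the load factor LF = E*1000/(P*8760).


LF = 338 * 1000 / (55.9 * 8760) = 0.6902


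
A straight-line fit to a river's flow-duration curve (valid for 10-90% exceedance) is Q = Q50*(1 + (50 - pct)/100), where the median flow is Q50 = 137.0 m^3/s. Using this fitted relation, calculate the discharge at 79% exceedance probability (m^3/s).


Q = 137.0 * (1 + (50 - 79)/100) = 97.2700 m^3/s


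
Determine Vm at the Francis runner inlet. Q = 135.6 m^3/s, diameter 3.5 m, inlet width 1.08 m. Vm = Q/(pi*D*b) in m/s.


Vm = 135.6 / (pi * 3.5 * 1.08) = 11.4187 m/s


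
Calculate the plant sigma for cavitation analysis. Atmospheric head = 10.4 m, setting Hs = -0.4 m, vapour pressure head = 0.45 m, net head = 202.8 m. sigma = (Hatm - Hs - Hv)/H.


sigma = (10.4 - (-0.4) - 0.45) / 202.8 = 0.0510


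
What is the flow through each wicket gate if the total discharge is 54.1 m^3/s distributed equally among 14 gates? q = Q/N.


q = 54.1 / 14 = 3.8643 m^3/s


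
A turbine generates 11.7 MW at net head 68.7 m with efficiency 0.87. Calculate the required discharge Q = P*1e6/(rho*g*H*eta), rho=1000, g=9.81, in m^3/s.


Q = 11.7 * 1e6 / (1000 * 9.81 * 68.7 * 0.87) = 19.9545 m^3/s


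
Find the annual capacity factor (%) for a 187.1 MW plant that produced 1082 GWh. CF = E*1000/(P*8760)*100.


CF = 1082 * 1000 / (187.1 * 8760) * 100 = 66.0160 %


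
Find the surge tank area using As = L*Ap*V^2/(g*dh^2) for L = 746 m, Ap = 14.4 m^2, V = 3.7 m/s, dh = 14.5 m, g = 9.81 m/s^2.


As = 746 * 14.4 * 3.7^2 / (9.81 * 14.5^2) = 71.3017 m^2


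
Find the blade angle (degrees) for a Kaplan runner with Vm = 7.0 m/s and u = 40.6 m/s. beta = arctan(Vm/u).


beta = arctan(7.0 / 40.6) = 9.7824 degrees


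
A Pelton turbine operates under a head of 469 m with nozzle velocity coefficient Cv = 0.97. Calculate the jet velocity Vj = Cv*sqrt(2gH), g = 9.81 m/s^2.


Vj = 0.97 * sqrt(2*9.81*469) = 93.0481 m/s


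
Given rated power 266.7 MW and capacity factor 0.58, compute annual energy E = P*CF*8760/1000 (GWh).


E = 266.7 * 0.58 * 8760 / 1000 = 1355.0494 GWh


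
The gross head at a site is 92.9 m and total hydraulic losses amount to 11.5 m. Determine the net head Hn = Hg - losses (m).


Hn = 92.9 - 11.5 = 81.4000 m


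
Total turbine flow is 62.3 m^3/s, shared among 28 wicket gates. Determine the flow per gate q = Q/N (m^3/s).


q = 62.3 / 28 = 2.2250 m^3/s


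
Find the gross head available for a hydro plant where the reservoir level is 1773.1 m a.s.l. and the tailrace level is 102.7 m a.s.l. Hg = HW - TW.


Hg = 1773.1 - 102.7 = 1670.4000 m


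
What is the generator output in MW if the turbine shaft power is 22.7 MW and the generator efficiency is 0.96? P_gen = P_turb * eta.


P_gen = 22.7 * 0.96 = 21.7920 MW


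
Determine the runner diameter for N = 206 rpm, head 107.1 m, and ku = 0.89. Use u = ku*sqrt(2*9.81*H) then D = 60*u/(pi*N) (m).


u = 0.89 * sqrt(2*9.81*107.1) = 40.7976 m/s
D = 60 * 40.7976 / (pi * 206) = 3.7824 m


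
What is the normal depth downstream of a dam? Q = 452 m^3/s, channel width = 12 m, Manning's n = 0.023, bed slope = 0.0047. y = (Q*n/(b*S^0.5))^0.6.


y = (452 * 0.023 / (12 * 0.0047^0.5))^0.6 = 4.5812 m


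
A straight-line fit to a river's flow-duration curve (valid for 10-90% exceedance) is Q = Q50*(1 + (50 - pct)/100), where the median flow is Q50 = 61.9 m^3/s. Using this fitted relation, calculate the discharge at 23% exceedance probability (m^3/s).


Q = 61.9 * (1 + (50 - 23)/100) = 78.6130 m^3/s


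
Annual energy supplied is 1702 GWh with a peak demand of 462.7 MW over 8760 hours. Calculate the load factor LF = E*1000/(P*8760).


LF = 1702 * 1000 / (462.7 * 8760) = 0.4199


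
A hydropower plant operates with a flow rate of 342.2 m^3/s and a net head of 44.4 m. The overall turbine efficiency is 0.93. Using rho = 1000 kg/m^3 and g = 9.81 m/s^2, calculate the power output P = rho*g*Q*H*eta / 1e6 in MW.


P = 1000 * 9.81 * 342.2 * 44.4 * 0.93 / 1e6 = 138.6165 MW


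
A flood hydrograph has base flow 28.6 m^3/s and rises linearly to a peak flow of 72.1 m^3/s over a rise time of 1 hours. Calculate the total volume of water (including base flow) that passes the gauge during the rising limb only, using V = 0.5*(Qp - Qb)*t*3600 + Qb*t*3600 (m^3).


V = 0.5*(72.1 - 28.6)*1*3600 + 28.6*1*3600 = 181260.0000 m^3


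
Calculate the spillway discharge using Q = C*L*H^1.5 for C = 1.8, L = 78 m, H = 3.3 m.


Q = 1.8 * 78 * 3.3^1.5 = 841.6626 m^3/s


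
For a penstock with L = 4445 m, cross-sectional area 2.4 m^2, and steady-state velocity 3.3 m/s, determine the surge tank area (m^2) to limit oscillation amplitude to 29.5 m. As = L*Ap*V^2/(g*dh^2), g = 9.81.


As = 4445 * 2.4 * 3.3^2 / (9.81 * 29.5^2) = 13.6081 m^2


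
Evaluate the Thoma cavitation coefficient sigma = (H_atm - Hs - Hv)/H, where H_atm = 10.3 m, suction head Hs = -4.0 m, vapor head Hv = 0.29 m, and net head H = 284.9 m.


sigma = (10.3 - (-4.0) - 0.29) / 284.9 = 0.0492


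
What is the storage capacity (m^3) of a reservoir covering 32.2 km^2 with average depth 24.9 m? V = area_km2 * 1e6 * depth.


V = 32.2 * 1e6 * 24.9 = 8.0178e+08 m^3


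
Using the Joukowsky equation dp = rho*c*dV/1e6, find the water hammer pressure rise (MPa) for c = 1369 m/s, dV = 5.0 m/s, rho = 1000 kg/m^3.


dp = 1000 * 1369 * 5.0 / 1e6 = 6.8450 MPa


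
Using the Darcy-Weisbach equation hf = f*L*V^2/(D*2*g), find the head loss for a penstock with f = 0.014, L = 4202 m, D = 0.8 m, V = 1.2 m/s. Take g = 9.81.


hf = 0.014 * 4202 * 1.2^2 / (0.8 * 2 * 9.81) = 5.3971 m


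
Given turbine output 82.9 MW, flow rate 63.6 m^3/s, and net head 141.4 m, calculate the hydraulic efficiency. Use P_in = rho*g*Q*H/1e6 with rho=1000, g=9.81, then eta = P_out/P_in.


P_in = 1000 * 9.81 * 63.6 * 141.4 / 1e6 = 88.2217 MW
eta = 82.9 / 88.2217 = 0.9397


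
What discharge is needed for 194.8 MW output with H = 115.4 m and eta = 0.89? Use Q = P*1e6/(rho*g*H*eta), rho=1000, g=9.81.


Q = 194.8 * 1e6 / (1000 * 9.81 * 115.4 * 0.89) = 193.3411 m^3/s


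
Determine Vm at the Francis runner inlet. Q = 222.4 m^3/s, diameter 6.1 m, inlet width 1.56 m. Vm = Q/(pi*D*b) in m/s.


Vm = 222.4 / (pi * 6.1 * 1.56) = 7.4393 m/s


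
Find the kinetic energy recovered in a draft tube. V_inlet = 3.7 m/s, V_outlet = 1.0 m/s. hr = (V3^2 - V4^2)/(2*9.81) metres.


hr = (3.7^2 - 1.0^2) / (2*9.81) = 0.6468 m


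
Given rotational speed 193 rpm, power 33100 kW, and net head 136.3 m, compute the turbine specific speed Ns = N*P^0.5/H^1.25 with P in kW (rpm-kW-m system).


Ns = 193 * 33100^0.5 / 136.3^1.25 = 75.3966


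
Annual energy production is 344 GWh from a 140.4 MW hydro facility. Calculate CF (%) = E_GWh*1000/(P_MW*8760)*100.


CF = 344 * 1000 / (140.4 * 8760) * 100 = 27.9697 %


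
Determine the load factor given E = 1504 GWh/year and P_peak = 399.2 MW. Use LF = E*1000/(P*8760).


LF = 1504 * 1000 / (399.2 * 8760) = 0.4301


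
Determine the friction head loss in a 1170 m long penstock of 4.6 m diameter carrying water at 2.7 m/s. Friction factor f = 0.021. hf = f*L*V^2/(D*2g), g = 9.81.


hf = 0.021 * 1170 * 2.7^2 / (4.6 * 2 * 9.81) = 1.9846 m


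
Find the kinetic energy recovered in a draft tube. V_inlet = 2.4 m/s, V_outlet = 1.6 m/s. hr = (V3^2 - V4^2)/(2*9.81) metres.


hr = (2.4^2 - 1.6^2) / (2*9.81) = 0.1631 m


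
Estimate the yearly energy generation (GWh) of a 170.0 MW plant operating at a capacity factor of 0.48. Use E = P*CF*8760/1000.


E = 170.0 * 0.48 * 8760 / 1000 = 714.8160 GWh


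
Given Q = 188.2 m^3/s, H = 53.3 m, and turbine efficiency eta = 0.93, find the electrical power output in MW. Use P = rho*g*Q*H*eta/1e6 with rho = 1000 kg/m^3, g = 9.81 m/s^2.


P = 1000 * 9.81 * 188.2 * 53.3 * 0.93 / 1e6 = 91.5164 MW


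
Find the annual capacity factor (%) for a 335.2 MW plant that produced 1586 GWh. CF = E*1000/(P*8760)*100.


CF = 1586 * 1000 / (335.2 * 8760) * 100 = 54.0126 %


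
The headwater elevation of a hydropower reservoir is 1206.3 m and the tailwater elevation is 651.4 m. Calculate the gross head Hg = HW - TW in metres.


Hg = 1206.3 - 651.4 = 554.9000 m


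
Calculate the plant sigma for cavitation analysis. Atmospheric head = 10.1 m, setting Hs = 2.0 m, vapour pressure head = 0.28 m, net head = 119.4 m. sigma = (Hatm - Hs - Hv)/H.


sigma = (10.1 - 2.0 - 0.28) / 119.4 = 0.0655


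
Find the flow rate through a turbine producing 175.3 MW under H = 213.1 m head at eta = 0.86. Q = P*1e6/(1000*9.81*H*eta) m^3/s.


Q = 175.3 * 1e6 / (1000 * 9.81 * 213.1 * 0.86) = 97.5059 m^3/s


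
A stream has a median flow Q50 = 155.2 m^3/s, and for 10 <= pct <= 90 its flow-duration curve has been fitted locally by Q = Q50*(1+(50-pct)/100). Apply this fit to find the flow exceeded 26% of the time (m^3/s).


Q = 155.2 * (1 + (50 - 26)/100) = 192.4480 m^3/s


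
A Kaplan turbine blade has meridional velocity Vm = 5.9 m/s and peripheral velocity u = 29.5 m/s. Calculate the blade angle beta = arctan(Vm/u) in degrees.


beta = arctan(5.9 / 29.5) = 11.3099 degrees


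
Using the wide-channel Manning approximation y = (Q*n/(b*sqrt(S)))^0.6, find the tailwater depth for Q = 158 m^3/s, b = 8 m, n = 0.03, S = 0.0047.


y = (158 * 0.03 / (8 * 0.0047^0.5))^0.6 = 3.6474 m


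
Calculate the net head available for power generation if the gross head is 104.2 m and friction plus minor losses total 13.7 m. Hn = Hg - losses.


Hn = 104.2 - 13.7 = 90.5000 m


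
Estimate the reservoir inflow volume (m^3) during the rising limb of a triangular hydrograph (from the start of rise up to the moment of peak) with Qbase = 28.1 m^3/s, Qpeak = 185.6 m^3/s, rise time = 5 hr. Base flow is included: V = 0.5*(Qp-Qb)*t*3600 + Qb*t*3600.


V = 0.5*(185.6 - 28.1)*5*3600 + 28.1*5*3600 = 1.9233e+06 m^3


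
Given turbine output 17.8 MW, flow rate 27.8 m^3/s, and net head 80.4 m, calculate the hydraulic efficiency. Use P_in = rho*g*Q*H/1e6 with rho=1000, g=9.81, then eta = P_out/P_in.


P_in = 1000 * 9.81 * 27.8 * 80.4 / 1e6 = 21.9265 MW
eta = 17.8 / 21.9265 = 0.8118


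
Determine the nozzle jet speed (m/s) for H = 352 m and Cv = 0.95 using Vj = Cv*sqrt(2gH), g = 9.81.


Vj = 0.95 * sqrt(2*9.81*352) = 78.9486 m/s


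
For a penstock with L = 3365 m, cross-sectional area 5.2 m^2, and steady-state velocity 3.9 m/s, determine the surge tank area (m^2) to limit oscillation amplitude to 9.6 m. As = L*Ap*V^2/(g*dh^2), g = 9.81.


As = 3365 * 5.2 * 3.9^2 / (9.81 * 9.6^2) = 294.3785 m^2


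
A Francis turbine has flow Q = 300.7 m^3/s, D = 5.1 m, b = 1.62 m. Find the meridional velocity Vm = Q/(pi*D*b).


Vm = 300.7 / (pi * 5.1 * 1.62) = 11.5851 m/s


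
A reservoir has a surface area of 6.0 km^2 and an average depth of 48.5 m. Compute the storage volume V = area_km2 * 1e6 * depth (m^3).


V = 6.0 * 1e6 * 48.5 = 2.9100e+08 m^3


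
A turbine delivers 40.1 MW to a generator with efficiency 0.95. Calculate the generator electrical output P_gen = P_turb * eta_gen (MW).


P_gen = 40.1 * 0.95 = 38.0950 MW


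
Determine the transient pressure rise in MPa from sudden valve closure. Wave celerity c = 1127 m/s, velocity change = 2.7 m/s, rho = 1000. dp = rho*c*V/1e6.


dp = 1000 * 1127 * 2.7 / 1e6 = 3.0429 MPa


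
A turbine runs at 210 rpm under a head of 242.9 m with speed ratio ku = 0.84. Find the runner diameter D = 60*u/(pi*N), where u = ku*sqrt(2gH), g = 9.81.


u = 0.84 * sqrt(2*9.81*242.9) = 57.9886 m/s
D = 60 * 57.9886 / (pi * 210) = 5.2738 m


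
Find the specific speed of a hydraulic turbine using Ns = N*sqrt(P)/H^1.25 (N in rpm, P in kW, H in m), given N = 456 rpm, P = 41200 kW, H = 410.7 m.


Ns = 456 * 41200^0.5 / 410.7^1.25 = 50.0619


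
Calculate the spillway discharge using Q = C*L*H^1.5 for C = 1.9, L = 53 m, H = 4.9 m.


Q = 1.9 * 53 * 4.9^1.5 = 1092.2539 m^3/s


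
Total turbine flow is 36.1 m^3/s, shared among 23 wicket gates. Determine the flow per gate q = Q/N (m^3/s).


q = 36.1 / 23 = 1.5696 m^3/s


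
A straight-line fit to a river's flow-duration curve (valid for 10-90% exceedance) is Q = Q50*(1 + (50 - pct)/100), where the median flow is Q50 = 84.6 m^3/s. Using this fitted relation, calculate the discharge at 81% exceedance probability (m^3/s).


Q = 84.6 * (1 + (50 - 81)/100) = 58.3740 m^3/s


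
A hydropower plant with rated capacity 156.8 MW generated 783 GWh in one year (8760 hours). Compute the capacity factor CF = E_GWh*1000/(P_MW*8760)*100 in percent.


CF = 783 * 1000 / (156.8 * 8760) * 100 = 57.0048 %


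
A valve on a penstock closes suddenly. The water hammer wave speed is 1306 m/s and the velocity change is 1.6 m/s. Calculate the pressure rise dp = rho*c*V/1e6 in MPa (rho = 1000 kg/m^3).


dp = 1000 * 1306 * 1.6 / 1e6 = 2.0896 MPa


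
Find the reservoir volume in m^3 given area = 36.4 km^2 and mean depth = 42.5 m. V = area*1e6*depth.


V = 36.4 * 1e6 * 42.5 = 1.5470e+09 m^3


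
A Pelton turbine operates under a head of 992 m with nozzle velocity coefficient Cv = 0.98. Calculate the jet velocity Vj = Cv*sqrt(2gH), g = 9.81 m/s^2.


Vj = 0.98 * sqrt(2*9.81*992) = 136.7198 m/s


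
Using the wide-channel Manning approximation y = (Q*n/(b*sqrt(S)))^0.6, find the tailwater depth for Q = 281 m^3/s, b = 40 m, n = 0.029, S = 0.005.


y = (281 * 0.029 / (40 * 0.005^0.5))^0.6 = 1.8868 m


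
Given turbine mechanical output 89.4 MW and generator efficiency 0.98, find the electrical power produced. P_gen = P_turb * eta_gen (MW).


P_gen = 89.4 * 0.98 = 87.6120 MW


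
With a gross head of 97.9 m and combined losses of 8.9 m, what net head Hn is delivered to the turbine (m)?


Hn = 97.9 - 8.9 = 89.0000 m


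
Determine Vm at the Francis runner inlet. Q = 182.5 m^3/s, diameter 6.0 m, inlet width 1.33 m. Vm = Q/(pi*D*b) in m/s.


Vm = 182.5 / (pi * 6.0 * 1.33) = 7.2796 m/s


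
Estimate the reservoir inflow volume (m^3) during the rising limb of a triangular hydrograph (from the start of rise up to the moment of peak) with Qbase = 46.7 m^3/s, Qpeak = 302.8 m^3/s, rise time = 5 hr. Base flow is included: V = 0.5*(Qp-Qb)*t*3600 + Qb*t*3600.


V = 0.5*(302.8 - 46.7)*5*3600 + 46.7*5*3600 = 3.1455e+06 m^3


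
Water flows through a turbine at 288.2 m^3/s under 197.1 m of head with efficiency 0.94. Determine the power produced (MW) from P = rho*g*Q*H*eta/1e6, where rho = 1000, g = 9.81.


P = 1000 * 9.81 * 288.2 * 197.1 * 0.94 / 1e6 = 523.8144 MW


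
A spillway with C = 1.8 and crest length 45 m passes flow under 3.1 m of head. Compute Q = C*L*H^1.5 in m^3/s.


Q = 1.8 * 45 * 3.1^1.5 = 442.1072 m^3/s


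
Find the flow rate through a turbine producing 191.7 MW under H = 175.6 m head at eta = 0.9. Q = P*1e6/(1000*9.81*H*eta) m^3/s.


Q = 191.7 * 1e6 / (1000 * 9.81 * 175.6 * 0.9) = 123.6477 m^3/s


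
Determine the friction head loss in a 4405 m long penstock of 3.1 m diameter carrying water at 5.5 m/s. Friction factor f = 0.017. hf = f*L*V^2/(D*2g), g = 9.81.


hf = 0.017 * 4405 * 5.5^2 / (3.1 * 2 * 9.81) = 37.2443 m


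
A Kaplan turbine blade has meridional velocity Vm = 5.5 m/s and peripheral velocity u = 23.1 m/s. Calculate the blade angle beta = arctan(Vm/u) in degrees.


beta = arctan(5.5 / 23.1) = 13.3925 degrees


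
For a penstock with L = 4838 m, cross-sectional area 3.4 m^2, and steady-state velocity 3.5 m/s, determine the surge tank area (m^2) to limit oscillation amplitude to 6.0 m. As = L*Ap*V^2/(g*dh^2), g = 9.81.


As = 4838 * 3.4 * 3.5^2 / (9.81 * 6.0^2) = 570.5706 m^2


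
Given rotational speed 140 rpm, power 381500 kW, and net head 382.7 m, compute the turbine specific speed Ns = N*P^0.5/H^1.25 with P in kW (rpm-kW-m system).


Ns = 140 * 381500^0.5 / 382.7^1.25 = 51.0860


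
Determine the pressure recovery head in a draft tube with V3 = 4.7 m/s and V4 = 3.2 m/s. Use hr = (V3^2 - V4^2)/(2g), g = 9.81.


hr = (4.7^2 - 3.2^2) / (2*9.81) = 0.6040 m


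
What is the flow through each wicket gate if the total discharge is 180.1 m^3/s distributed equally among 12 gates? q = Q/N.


q = 180.1 / 12 = 15.0083 m^3/s


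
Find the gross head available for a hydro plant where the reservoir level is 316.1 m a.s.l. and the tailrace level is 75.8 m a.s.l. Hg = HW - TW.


Hg = 316.1 - 75.8 = 240.3000 m


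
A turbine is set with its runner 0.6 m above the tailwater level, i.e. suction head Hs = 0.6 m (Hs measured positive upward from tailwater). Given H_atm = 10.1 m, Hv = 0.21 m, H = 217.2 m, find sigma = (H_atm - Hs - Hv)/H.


sigma = (10.1 - 0.6 - 0.21) / 217.2 = 0.0428


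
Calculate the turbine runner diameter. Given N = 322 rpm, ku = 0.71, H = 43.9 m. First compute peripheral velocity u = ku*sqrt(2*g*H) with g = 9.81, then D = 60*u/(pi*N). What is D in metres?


u = 0.71 * sqrt(2*9.81*43.9) = 20.8372 m/s
D = 60 * 20.8372 / (pi * 322) = 1.2359 m


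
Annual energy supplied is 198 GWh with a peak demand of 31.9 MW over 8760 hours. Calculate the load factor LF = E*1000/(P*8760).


LF = 198 * 1000 / (31.9 * 8760) = 0.7085


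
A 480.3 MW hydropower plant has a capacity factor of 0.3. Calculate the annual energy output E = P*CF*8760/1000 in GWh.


E = 480.3 * 0.3 * 8760 / 1000 = 1262.2284 GWh


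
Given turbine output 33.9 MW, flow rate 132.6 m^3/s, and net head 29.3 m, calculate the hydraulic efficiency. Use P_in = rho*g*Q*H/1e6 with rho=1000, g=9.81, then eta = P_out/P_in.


P_in = 1000 * 9.81 * 132.6 * 29.3 / 1e6 = 38.1136 MW
eta = 33.9 / 38.1136 = 0.8894


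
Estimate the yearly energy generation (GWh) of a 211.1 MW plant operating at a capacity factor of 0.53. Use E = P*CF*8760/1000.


E = 211.1 * 0.53 * 8760 / 1000 = 980.0951 GWh


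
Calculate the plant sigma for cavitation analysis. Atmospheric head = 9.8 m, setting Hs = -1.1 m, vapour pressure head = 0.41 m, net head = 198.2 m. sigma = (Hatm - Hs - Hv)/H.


sigma = (9.8 - (-1.1) - 0.41) / 198.2 = 0.0529


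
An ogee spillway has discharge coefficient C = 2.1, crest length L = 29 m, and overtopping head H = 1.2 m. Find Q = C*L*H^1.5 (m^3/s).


Q = 2.1 * 29 * 1.2^1.5 = 80.0551 m^3/s


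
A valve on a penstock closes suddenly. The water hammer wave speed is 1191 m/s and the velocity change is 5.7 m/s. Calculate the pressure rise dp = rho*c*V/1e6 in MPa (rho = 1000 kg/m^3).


dp = 1000 * 1191 * 5.7 / 1e6 = 6.7887 MPa


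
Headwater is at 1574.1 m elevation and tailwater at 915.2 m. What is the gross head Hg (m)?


Hg = 1574.1 - 915.2 = 658.9000 m


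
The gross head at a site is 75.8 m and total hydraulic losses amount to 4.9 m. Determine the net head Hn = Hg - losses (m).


Hn = 75.8 - 4.9 = 70.9000 m


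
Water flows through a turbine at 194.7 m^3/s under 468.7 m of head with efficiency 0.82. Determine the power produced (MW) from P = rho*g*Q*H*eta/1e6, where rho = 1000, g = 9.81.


P = 1000 * 9.81 * 194.7 * 468.7 * 0.82 / 1e6 = 734.0806 MW


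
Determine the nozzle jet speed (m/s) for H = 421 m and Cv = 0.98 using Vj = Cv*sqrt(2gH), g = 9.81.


Vj = 0.98 * sqrt(2*9.81*421) = 89.0670 m/s


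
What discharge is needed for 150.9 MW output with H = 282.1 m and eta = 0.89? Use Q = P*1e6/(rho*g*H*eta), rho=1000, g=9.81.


Q = 150.9 * 1e6 / (1000 * 9.81 * 282.1 * 0.89) = 61.2671 m^3/s


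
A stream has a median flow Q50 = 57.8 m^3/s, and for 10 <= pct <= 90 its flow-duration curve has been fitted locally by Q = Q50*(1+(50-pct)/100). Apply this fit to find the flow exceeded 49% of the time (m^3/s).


Q = 57.8 * (1 + (50 - 49)/100) = 58.3780 m^3/s


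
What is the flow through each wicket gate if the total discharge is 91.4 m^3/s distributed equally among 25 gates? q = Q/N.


q = 91.4 / 25 = 3.6560 m^3/s


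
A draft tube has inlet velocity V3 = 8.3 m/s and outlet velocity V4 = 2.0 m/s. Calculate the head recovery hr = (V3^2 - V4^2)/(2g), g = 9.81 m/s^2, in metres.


hr = (8.3^2 - 2.0^2) / (2*9.81) = 3.3073 m


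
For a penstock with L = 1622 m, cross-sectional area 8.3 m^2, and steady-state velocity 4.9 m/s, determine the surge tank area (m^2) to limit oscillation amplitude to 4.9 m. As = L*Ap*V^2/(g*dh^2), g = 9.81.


As = 1622 * 8.3 * 4.9^2 / (9.81 * 4.9^2) = 1372.3344 m^2


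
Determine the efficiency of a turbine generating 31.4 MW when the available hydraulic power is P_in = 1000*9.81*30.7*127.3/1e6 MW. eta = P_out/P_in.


P_in = 1000 * 9.81 * 30.7 * 127.3 / 1e6 = 38.3386 MW
eta = 31.4 / 38.3386 = 0.8190


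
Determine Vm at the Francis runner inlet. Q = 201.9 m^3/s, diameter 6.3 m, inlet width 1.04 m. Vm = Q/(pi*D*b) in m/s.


Vm = 201.9 / (pi * 6.3 * 1.04) = 9.8087 m/s


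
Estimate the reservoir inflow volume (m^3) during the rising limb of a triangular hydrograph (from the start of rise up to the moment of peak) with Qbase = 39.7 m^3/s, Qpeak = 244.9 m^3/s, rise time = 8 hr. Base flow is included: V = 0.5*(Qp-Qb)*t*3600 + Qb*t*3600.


V = 0.5*(244.9 - 39.7)*8*3600 + 39.7*8*3600 = 4.0982e+06 m^3


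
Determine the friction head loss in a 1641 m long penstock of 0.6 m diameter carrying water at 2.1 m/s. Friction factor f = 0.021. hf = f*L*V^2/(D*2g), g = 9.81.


hf = 0.021 * 1641 * 2.1^2 / (0.6 * 2 * 9.81) = 12.9097 m


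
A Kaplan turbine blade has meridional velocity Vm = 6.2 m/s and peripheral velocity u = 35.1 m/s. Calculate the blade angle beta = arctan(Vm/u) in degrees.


beta = arctan(6.2 / 35.1) = 10.0173 degrees


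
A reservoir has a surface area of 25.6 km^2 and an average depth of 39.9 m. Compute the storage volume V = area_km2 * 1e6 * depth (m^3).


V = 25.6 * 1e6 * 39.9 = 1.0214e+09 m^3


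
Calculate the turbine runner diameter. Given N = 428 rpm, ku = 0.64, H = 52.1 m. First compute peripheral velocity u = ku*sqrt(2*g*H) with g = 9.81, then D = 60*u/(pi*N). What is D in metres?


u = 0.64 * sqrt(2*9.81*52.1) = 20.4620 m/s
D = 60 * 20.4620 / (pi * 428) = 0.9131 m


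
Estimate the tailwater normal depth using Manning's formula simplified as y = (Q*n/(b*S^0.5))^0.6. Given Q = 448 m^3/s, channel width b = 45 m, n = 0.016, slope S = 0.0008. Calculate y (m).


y = (448 * 0.016 / (45 * 0.0008^0.5))^0.6 = 2.8209 m
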